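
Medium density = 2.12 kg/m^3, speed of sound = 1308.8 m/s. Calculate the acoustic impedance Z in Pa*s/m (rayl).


Given values:
  rho = 2.12 kg/m^3
  c = 1308.8 m/s
Formula: Z = rho * c
Z = 2.12 * 1308.8
Z = 2774.66

2774.66 rayl


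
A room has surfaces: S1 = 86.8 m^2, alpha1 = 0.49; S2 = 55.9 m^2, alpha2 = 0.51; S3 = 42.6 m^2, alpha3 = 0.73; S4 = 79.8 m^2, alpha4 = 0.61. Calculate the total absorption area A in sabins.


Given surfaces:
  Surface 1: 86.8 * 0.49 = 42.532
  Surface 2: 55.9 * 0.51 = 28.509
  Surface 3: 42.6 * 0.73 = 31.098
  Surface 4: 79.8 * 0.61 = 48.678
Formula: A = sum(Si * alpha_i)
A = 42.532 + 28.509 + 31.098 + 48.678
A = 150.82

150.82 sabins


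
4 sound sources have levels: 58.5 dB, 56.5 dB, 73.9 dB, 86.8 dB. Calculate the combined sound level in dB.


Formula: L_total = 10 * log10( sum(10^(Li/10)) )
  Source 1: 10^(58.5/10) = 707945.7844
  Source 2: 10^(56.5/10) = 446683.5922
  Source 3: 10^(73.9/10) = 24547089.1569
  Source 4: 10^(86.8/10) = 478630092.3226
Sum of linear values = 504331810.8561
L_total = 10 * log10(504331810.8561) = 87.03

87.03 dB


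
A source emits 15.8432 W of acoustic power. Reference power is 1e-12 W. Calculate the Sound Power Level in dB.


Given values:
  W = 15.8432 W
  W_ref = 1e-12 W
Formula: SWL = 10 * log10(W / W_ref)
Compute ratio: W / W_ref = 15843200000000
Compute log10: log10(15843200000000) = 13.199843
Multiply: SWL = 10 * 13.199843 = 132.0

132.0 dB


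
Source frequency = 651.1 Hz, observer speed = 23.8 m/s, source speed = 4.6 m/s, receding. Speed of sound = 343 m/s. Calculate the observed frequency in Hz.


Given values:
  f_s = 651.1 Hz, v_o = 23.8 m/s, v_s = 4.6 m/s
  Direction: receding
Formula: f_o = f_s * (c - v_o) / (c + v_s)
Numerator: c - v_o = 343 - 23.8 = 319.2
Denominator: c + v_s = 343 + 4.6 = 347.6
f_o = 651.1 * 319.2 / 347.6 = 597.9

597.9 Hz


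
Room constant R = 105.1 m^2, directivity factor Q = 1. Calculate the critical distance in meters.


Given values:
  R = 105.1 m^2, Q = 1
Formula: d_c = 0.141 * sqrt(Q * R)
Compute Q * R = 1 * 105.1 = 105.1
Compute sqrt(105.1) = 10.2518
d_c = 0.141 * 10.2518 = 1.446

1.446 m


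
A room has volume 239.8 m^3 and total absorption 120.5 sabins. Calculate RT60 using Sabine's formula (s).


Given values:
  V = 239.8 m^3
  A = 120.5 sabins
Formula: RT60 = 0.161 * V / A
Numerator: 0.161 * 239.8 = 38.6078
RT60 = 38.6078 / 120.5 = 0.32

0.32 s


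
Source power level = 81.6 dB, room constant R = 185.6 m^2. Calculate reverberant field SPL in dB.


Given values:
  Lw = 81.6 dB, R = 185.6 m^2
Formula: SPL = Lw + 10 * log10(4 / R)
Compute 4 / R = 4 / 185.6 = 0.021552
Compute 10 * log10(0.021552) = -16.6651
SPL = 81.6 + (-16.6651) = 64.93

64.93 dB


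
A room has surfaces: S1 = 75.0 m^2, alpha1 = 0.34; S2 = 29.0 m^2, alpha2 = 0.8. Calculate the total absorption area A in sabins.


Given surfaces:
  Surface 1: 75.0 * 0.34 = 25.5
  Surface 2: 29.0 * 0.8 = 23.2
Formula: A = sum(Si * alpha_i)
A = 25.5 + 23.2
A = 48.7

48.7 sabins


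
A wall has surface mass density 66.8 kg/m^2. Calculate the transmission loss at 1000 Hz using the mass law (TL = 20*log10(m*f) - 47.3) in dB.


Given values:
  m = 66.8 kg/m^2, f = 1000 Hz
Formula: TL = 20 * log10(m * f) - 47.3
Compute m * f = 66.8 * 1000 = 66800.0
Compute log10(66800.0) = 4.824776
Compute 20 * 4.824776 = 96.4955
TL = 96.4955 - 47.3 = 49.2

49.2 dB


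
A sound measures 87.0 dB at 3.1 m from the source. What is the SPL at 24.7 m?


Given values:
  SPL1 = 87.0 dB, r1 = 3.1 m, r2 = 24.7 m
Formula: SPL2 = SPL1 - 20 * log10(r2 / r1)
Compute ratio: r2 / r1 = 24.7 / 3.1 = 7.9677
Compute log10: log10(7.9677) = 0.901333
Compute drop: 20 * 0.901333 = 18.0267
SPL2 = 87.0 - 18.0267 = 68.97

68.97 dB


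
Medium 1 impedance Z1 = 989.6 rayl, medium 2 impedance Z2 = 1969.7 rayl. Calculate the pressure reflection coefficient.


Given values:
  Z1 = 989.6 rayl, Z2 = 1969.7 rayl
Formula: R = (Z2 - Z1) / (Z2 + Z1)
Numerator: Z2 - Z1 = 1969.7 - 989.6 = 980.1
Denominator: Z2 + Z1 = 1969.7 + 989.6 = 2959.3
R = 980.1 / 2959.3 = 0.3312

0.3312


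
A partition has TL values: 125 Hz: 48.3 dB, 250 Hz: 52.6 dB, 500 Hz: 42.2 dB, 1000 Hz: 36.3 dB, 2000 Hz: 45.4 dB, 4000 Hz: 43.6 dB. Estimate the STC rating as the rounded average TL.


Given TL values at each frequency:
  125 Hz: 48.3 dB
  250 Hz: 52.6 dB
  500 Hz: 42.2 dB
  1000 Hz: 36.3 dB
  2000 Hz: 45.4 dB
  4000 Hz: 43.6 dB
Formula: STC ~ round(average of TL values)
Sum = 48.3 + 52.6 + 42.2 + 36.3 + 45.4 + 43.6 = 268.4
Average = 268.4 / 6 = 44.73
Rounded: 45

45


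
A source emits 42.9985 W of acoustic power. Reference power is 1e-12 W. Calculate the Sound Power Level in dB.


Given values:
  W = 42.9985 W
  W_ref = 1e-12 W
Formula: SWL = 10 * log10(W / W_ref)
Compute ratio: W / W_ref = 42998500000000
Compute log10: log10(42998500000000) = 13.633453
Multiply: SWL = 10 * 13.633453 = 136.33

136.33 dB


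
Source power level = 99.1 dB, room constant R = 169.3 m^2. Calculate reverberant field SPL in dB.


Given values:
  Lw = 99.1 dB, R = 169.3 m^2
Formula: SPL = Lw + 10 * log10(4 / R)
Compute 4 / R = 4 / 169.3 = 0.023627
Compute 10 * log10(0.023627) = -16.2659
SPL = 99.1 + (-16.2659) = 82.83

82.83 dB


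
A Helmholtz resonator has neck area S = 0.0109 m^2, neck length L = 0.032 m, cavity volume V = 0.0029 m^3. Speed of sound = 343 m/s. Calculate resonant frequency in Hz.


Given values:
  S = 0.0109 m^2, L = 0.032 m, V = 0.0029 m^3, c = 343 m/s
Formula: f = (c / (2*pi)) * sqrt(S / (V * L))
Compute V * L = 0.0029 * 0.032 = 9.28e-05
Compute S / (V * L) = 0.0109 / 9.28e-05 = 117.4569
Compute sqrt(117.4569) = 10.837753
Compute c / (2*pi) = 343 / 6.283185 = 54.590148
f = 54.590148 * 10.837753 = 591.63

591.63 Hz


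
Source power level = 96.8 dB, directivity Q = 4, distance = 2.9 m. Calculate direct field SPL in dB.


Given values:
  Lw = 96.8 dB, Q = 4, r = 2.9 m
Formula: SPL = Lw + 10 * log10(Q / (4 * pi * r^2))
Compute 4 * pi * r^2 = 4 * pi * 2.9^2 = 105.6832
Compute Q / denom = 4 / 105.6832 = 0.03784897
Compute 10 * log10(0.03784897) = -14.2195
SPL = 96.8 + (-14.2195) = 82.58

82.58 dB


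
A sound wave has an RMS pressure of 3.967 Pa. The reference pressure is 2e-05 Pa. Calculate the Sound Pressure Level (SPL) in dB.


Given values:
  p = 3.967 Pa
  p_ref = 2e-05 Pa
Formula: SPL = 20 * log10(p / p_ref)
Compute ratio: p / p_ref = 3.967 / 2e-05 = 198350
Compute log10: log10(198350) = 5.297432
Multiply: SPL = 20 * 5.297432 = 105.95

105.95 dB


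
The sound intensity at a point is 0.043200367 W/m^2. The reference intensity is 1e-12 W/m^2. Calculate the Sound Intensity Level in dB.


Given values:
  I = 0.043200367 W/m^2
  I_ref = 1e-12 W/m^2
Formula: SIL = 10 * log10(I / I_ref)
Compute ratio: I / I_ref = 43200367000
Compute log10: log10(43200367000) = 10.635487
Multiply: SIL = 10 * 10.635487 = 106.35

106.35 dB


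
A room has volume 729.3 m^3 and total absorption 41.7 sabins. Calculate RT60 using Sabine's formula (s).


Given values:
  V = 729.3 m^3
  A = 41.7 sabins
Formula: RT60 = 0.161 * V / A
Numerator: 0.161 * 729.3 = 117.4173
RT60 = 117.4173 / 41.7 = 2.816

2.816 s


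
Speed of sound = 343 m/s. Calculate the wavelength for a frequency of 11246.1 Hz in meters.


Given values:
  c = 343 m/s, f = 11246.1 Hz
Formula: lambda = c / f
lambda = 343 / 11246.1
lambda = 0.0305

0.0305 m


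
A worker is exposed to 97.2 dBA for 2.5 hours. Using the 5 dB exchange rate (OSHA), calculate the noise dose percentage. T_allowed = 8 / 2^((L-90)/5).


Given values:
  L = 97.2 dBA, T = 2.5 hours
Formula: T_allowed = 8 / 2^((L - 90) / 5)
Compute exponent: (97.2 - 90) / 5 = 1.44
Compute 2^(1.44) = 2.713209
T_allowed = 8 / 2.713209 = 2.948538 hours
Dose = (T / T_allowed) * 100
Dose = (2.5 / 2.948538) * 100 = 84.79

84.79 %


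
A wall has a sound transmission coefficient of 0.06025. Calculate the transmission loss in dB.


Given values:
  tau = 0.06025
Formula: TL = 10 * log10(1 / tau)
Compute 1 / tau = 1 / 0.06025 = 16.5975
Compute log10(16.5975) = 1.220043
TL = 10 * 1.220043 = 12.2

12.2 dB


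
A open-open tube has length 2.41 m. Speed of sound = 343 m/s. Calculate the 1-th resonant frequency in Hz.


Given values:
  Tube type: open-open, L = 2.41 m, c = 343 m/s, n = 1
Formula: f_n = n * c / (2 * L)
Compute 2 * L = 2 * 2.41 = 4.82
f = 1 * 343 / 4.82
f = 71.16

71.16 Hz


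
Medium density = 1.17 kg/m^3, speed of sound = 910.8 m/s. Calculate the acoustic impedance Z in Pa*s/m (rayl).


Given values:
  rho = 1.17 kg/m^3
  c = 910.8 m/s
Formula: Z = rho * c
Z = 1.17 * 910.8
Z = 1065.64

1065.64 rayl


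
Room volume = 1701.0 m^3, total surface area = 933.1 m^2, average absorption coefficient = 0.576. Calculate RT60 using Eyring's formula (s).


Given values:
  V = 1701.0 m^3, S = 933.1 m^2, alpha = 0.576
Formula: RT60 = 0.161 * V / (-S * ln(1 - alpha))
Compute ln(1 - 0.576) = ln(0.424) = -0.858022
Denominator: -933.1 * -0.858022 = 800.6203
Numerator: 0.161 * 1701.0 = 273.861
RT60 = 273.861 / 800.6203 = 0.342

0.342 s


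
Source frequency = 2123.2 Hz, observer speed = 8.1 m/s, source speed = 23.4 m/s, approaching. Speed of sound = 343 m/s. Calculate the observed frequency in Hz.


Given values:
  f_s = 2123.2 Hz, v_o = 8.1 m/s, v_s = 23.4 m/s
  Direction: approaching
Formula: f_o = f_s * (c + v_o) / (c - v_s)
Numerator: c + v_o = 343 + 8.1 = 351.1
Denominator: c - v_s = 343 - 23.4 = 319.6
f_o = 2123.2 * 351.1 / 319.6 = 2332.46

2332.46 Hz


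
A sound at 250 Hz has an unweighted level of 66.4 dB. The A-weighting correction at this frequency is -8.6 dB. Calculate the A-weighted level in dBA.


Given values:
  SPL = 66.4 dB
  A-weighting at 250 Hz = -8.6 dB
Formula: L_A = SPL + A_weight
L_A = 66.4 + (-8.6)
L_A = 57.8

57.8 dBA


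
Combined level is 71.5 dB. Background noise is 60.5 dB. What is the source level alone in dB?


Given values:
  L_total = 71.5 dB, L_bg = 60.5 dB
Formula: L_source = 10 * log10(10^(L_total/10) - 10^(L_bg/10))
Convert to linear:
  10^(71.5/10) = 14125375.4462
  10^(60.5/10) = 1122018.4543
Difference: 14125375.4462 - 1122018.4543 = 13003356.9919
L_source = 10 * log10(13003356.9919) = 71.14

71.14 dB


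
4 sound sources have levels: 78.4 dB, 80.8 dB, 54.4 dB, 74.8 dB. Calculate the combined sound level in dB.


Formula: L_total = 10 * log10( sum(10^(Li/10)) )
  Source 1: 10^(78.4/10) = 69183097.0919
  Source 2: 10^(80.8/10) = 120226443.4617
  Source 3: 10^(54.4/10) = 275422.8703
  Source 4: 10^(74.8/10) = 30199517.204
Sum of linear values = 219884480.6279
L_total = 10 * log10(219884480.6279) = 83.42

83.42 dB


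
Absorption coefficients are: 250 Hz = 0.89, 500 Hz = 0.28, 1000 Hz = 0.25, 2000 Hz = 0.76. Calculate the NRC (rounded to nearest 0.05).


Given values:
  a_250 = 0.89, a_500 = 0.28
  a_1000 = 0.25, a_2000 = 0.76
Formula: NRC = (a250 + a500 + a1000 + a2000) / 4
Sum = 0.89 + 0.28 + 0.25 + 0.76 = 2.18
NRC = 2.18 / 4 = 0.545
Rounded to nearest 0.05: 0.55

0.55


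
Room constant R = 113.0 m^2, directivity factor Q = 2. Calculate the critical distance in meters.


Given values:
  R = 113.0 m^2, Q = 2
Formula: d_c = 0.141 * sqrt(Q * R)
Compute Q * R = 2 * 113.0 = 226.0
Compute sqrt(226.0) = 15.0333
d_c = 0.141 * 15.0333 = 2.12

2.12 m


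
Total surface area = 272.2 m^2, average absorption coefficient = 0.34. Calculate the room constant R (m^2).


Given values:
  S = 272.2 m^2, alpha = 0.34
Formula: R = S * alpha / (1 - alpha)
Numerator: 272.2 * 0.34 = 92.548
Denominator: 1 - 0.34 = 0.66
R = 92.548 / 0.66 = 140.22

140.22 m^2


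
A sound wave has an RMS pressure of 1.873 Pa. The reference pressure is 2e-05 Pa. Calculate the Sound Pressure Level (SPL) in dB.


Given values:
  p = 1.873 Pa
  p_ref = 2e-05 Pa
Formula: SPL = 20 * log10(p / p_ref)
Compute ratio: p / p_ref = 1.873 / 2e-05 = 93650
Compute log10: log10(93650) = 4.971508
Multiply: SPL = 20 * 4.971508 = 99.43

99.43 dB


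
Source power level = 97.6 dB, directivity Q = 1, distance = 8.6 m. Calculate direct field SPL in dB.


Given values:
  Lw = 97.6 dB, Q = 1, r = 8.6 m
Formula: SPL = Lw + 10 * log10(Q / (4 * pi * r^2))
Compute 4 * pi * r^2 = 4 * pi * 8.6^2 = 929.4088
Compute Q / denom = 1 / 929.4088 = 0.00107595
Compute 10 * log10(0.00107595) = -29.6821
SPL = 97.6 + (-29.6821) = 67.92

67.92 dB


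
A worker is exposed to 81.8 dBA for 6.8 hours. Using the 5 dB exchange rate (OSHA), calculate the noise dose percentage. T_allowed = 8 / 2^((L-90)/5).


Given values:
  L = 81.8 dBA, T = 6.8 hours
Formula: T_allowed = 8 / 2^((L - 90) / 5)
Compute exponent: (81.8 - 90) / 5 = -1.64
Compute 2^(-1.64) = 0.320856
T_allowed = 8 / 0.320856 = 24.933303 hours
Dose = (T / T_allowed) * 100
Dose = (6.8 / 24.933303) * 100 = 27.27

27.27 %


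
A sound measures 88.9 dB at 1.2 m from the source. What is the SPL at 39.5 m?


Given values:
  SPL1 = 88.9 dB, r1 = 1.2 m, r2 = 39.5 m
Formula: SPL2 = SPL1 - 20 * log10(r2 / r1)
Compute ratio: r2 / r1 = 39.5 / 1.2 = 32.9167
Compute log10: log10(32.9167) = 1.517416
Compute drop: 20 * 1.517416 = 30.3483
SPL2 = 88.9 - 30.3483 = 58.55

58.55 dB


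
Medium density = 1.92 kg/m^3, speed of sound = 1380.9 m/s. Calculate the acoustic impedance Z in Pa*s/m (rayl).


Given values:
  rho = 1.92 kg/m^3
  c = 1380.9 m/s
Formula: Z = rho * c
Z = 1.92 * 1380.9
Z = 2651.33

2651.33 rayl


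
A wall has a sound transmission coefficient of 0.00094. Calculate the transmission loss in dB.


Given values:
  tau = 0.00094
Formula: TL = 10 * log10(1 / tau)
Compute 1 / tau = 1 / 0.00094 = 1063.8298
Compute log10(1063.8298) = 3.026872
TL = 10 * 3.026872 = 30.27

30.27 dB


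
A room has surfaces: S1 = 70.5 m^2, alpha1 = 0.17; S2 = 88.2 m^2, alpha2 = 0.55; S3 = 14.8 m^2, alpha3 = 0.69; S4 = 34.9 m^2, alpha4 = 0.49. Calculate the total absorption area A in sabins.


Given surfaces:
  Surface 1: 70.5 * 0.17 = 11.985
  Surface 2: 88.2 * 0.55 = 48.51
  Surface 3: 14.8 * 0.69 = 10.212
  Surface 4: 34.9 * 0.49 = 17.101
Formula: A = sum(Si * alpha_i)
A = 11.985 + 48.51 + 10.212 + 17.101
A = 87.81

87.81 sabins


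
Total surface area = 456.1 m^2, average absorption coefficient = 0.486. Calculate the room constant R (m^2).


Given values:
  S = 456.1 m^2, alpha = 0.486
Formula: R = S * alpha / (1 - alpha)
Numerator: 456.1 * 0.486 = 221.6646
Denominator: 1 - 0.486 = 0.514
R = 221.6646 / 0.514 = 431.25

431.25 m^2


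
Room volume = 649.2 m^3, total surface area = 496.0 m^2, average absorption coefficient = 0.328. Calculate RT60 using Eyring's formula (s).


Given values:
  V = 649.2 m^3, S = 496.0 m^2, alpha = 0.328
Formula: RT60 = 0.161 * V / (-S * ln(1 - alpha))
Compute ln(1 - 0.328) = ln(0.672) = -0.397497
Denominator: -496.0 * -0.397497 = 197.1585
Numerator: 0.161 * 649.2 = 104.5212
RT60 = 104.5212 / 197.1585 = 0.53

0.53 s


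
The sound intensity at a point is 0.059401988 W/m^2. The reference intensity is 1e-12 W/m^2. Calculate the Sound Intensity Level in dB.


Given values:
  I = 0.059401988 W/m^2
  I_ref = 1e-12 W/m^2
Formula: SIL = 10 * log10(I / I_ref)
Compute ratio: I / I_ref = 59401988000
Compute log10: log10(59401988000) = 10.773801
Multiply: SIL = 10 * 10.773801 = 107.74

107.74 dB


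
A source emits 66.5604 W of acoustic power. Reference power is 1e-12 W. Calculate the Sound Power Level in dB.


Given values:
  W = 66.5604 W
  W_ref = 1e-12 W
Formula: SWL = 10 * log10(W / W_ref)
Compute ratio: W / W_ref = 66560400000000
Compute log10: log10(66560400000000) = 13.823216
Multiply: SWL = 10 * 13.823216 = 138.23

138.23 dB


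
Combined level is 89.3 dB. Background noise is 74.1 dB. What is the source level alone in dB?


Given values:
  L_total = 89.3 dB, L_bg = 74.1 dB
Formula: L_source = 10 * log10(10^(L_total/10) - 10^(L_bg/10))
Convert to linear:
  10^(89.3/10) = 851138038.2024
  10^(74.1/10) = 25703957.8277
Difference: 851138038.2024 - 25703957.8277 = 825434080.3747
L_source = 10 * log10(825434080.3747) = 89.17

89.17 dB


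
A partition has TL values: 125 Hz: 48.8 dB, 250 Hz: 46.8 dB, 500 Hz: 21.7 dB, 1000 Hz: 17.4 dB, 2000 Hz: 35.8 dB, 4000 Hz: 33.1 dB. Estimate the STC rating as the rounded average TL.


Given TL values at each frequency:
  125 Hz: 48.8 dB
  250 Hz: 46.8 dB
  500 Hz: 21.7 dB
  1000 Hz: 17.4 dB
  2000 Hz: 35.8 dB
  4000 Hz: 33.1 dB
Formula: STC ~ round(average of TL values)
Sum = 48.8 + 46.8 + 21.7 + 17.4 + 35.8 + 33.1 = 203.6
Average = 203.6 / 6 = 33.93
Rounded: 34

34


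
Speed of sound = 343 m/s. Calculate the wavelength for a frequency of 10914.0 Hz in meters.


Given values:
  c = 343 m/s, f = 10914.0 Hz
Formula: lambda = c / f
lambda = 343 / 10914.0
lambda = 0.0314

0.0314 m


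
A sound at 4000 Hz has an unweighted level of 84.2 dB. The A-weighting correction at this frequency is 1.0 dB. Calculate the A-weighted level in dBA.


Given values:
  SPL = 84.2 dB
  A-weighting at 4000 Hz = 1.0 dB
Formula: L_A = SPL + A_weight
L_A = 84.2 + (1.0)
L_A = 85.2

85.2 dBA


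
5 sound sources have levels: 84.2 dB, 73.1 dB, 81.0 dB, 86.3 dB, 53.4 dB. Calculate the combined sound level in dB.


Formula: L_total = 10 * log10( sum(10^(Li/10)) )
  Source 1: 10^(84.2/10) = 263026799.1895
  Source 2: 10^(73.1/10) = 20417379.4467
  Source 3: 10^(81.0/10) = 125892541.1794
  Source 4: 10^(86.3/10) = 426579518.8016
  Source 5: 10^(53.4/10) = 218776.1624
Sum of linear values = 836135014.7796
L_total = 10 * log10(836135014.7796) = 89.22

89.22 dB


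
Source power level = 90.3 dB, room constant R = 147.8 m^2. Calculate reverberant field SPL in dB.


Given values:
  Lw = 90.3 dB, R = 147.8 m^2
Formula: SPL = Lw + 10 * log10(4 / R)
Compute 4 / R = 4 / 147.8 = 0.027064
Compute 10 * log10(0.027064) = -15.6761
SPL = 90.3 + (-15.6761) = 74.62

74.62 dB


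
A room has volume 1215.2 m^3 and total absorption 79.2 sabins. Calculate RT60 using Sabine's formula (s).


Given values:
  V = 1215.2 m^3
  A = 79.2 sabins
Formula: RT60 = 0.161 * V / A
Numerator: 0.161 * 1215.2 = 195.6472
RT60 = 195.6472 / 79.2 = 2.47

2.47 s


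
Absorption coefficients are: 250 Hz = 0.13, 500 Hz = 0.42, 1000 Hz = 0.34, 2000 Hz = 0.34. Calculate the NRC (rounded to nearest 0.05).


Given values:
  a_250 = 0.13, a_500 = 0.42
  a_1000 = 0.34, a_2000 = 0.34
Formula: NRC = (a250 + a500 + a1000 + a2000) / 4
Sum = 0.13 + 0.42 + 0.34 + 0.34 = 1.23
NRC = 1.23 / 4 = 0.3075
Rounded to nearest 0.05: 0.3

0.3


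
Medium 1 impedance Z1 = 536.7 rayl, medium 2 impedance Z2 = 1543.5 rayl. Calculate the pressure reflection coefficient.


Given values:
  Z1 = 536.7 rayl, Z2 = 1543.5 rayl
Formula: R = (Z2 - Z1) / (Z2 + Z1)
Numerator: Z2 - Z1 = 1543.5 - 536.7 = 1006.8
Denominator: Z2 + Z1 = 1543.5 + 536.7 = 2080.2
R = 1006.8 / 2080.2 = 0.484

0.484


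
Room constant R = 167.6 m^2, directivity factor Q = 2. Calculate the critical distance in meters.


Given values:
  R = 167.6 m^2, Q = 2
Formula: d_c = 0.141 * sqrt(Q * R)
Compute Q * R = 2 * 167.6 = 335.2
Compute sqrt(335.2) = 18.3085
d_c = 0.141 * 18.3085 = 2.581

2.581 m


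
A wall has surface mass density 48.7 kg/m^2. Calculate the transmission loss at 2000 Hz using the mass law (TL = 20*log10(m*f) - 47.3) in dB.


Given values:
  m = 48.7 kg/m^2, f = 2000 Hz
Formula: TL = 20 * log10(m * f) - 47.3
Compute m * f = 48.7 * 2000 = 97400.0
Compute log10(97400.0) = 4.988559
Compute 20 * 4.988559 = 99.7712
TL = 99.7712 - 47.3 = 52.47

52.47 dB


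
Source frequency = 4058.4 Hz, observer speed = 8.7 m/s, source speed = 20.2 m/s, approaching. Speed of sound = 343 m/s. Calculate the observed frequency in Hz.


Given values:
  f_s = 4058.4 Hz, v_o = 8.7 m/s, v_s = 20.2 m/s
  Direction: approaching
Formula: f_o = f_s * (c + v_o) / (c - v_s)
Numerator: c + v_o = 343 + 8.7 = 351.7
Denominator: c - v_s = 343 - 20.2 = 322.8
f_o = 4058.4 * 351.7 / 322.8 = 4421.74

4421.74 Hz


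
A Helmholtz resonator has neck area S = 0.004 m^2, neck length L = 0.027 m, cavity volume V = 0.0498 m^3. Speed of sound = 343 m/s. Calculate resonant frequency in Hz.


Given values:
  S = 0.004 m^2, L = 0.027 m, V = 0.0498 m^3, c = 343 m/s
Formula: f = (c / (2*pi)) * sqrt(S / (V * L))
Compute V * L = 0.0498 * 0.027 = 0.0013446
Compute S / (V * L) = 0.004 / 0.0013446 = 2.9749
Compute sqrt(2.9749) = 1.72479
Compute c / (2*pi) = 343 / 6.283185 = 54.590148
f = 54.590148 * 1.72479 = 94.16

94.16 Hz


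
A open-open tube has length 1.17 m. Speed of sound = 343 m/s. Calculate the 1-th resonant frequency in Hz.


Given values:
  Tube type: open-open, L = 1.17 m, c = 343 m/s, n = 1
Formula: f_n = n * c / (2 * L)
Compute 2 * L = 2 * 1.17 = 2.34
f = 1 * 343 / 2.34
f = 146.58

146.58 Hz


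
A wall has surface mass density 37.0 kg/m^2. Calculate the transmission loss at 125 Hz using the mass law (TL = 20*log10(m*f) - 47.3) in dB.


Given values:
  m = 37.0 kg/m^2, f = 125 Hz
Formula: TL = 20 * log10(m * f) - 47.3
Compute m * f = 37.0 * 125 = 4625.0
Compute log10(4625.0) = 3.665112
Compute 20 * 3.665112 = 73.3022
TL = 73.3022 - 47.3 = 26.0

26.0 dB


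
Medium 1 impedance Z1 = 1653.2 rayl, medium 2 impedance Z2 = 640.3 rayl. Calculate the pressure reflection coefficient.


Given values:
  Z1 = 1653.2 rayl, Z2 = 640.3 rayl
Formula: R = (Z2 - Z1) / (Z2 + Z1)
Numerator: Z2 - Z1 = 640.3 - 1653.2 = -1012.9
Denominator: Z2 + Z1 = 640.3 + 1653.2 = 2293.5
R = -1012.9 / 2293.5 = -0.4416

-0.4416


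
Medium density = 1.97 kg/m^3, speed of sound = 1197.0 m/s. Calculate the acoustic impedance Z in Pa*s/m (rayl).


Given values:
  rho = 1.97 kg/m^3
  c = 1197.0 m/s
Formula: Z = rho * c
Z = 1.97 * 1197.0
Z = 2358.09

2358.09 rayl


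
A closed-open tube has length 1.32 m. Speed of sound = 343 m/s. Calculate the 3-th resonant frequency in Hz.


Given values:
  Tube type: closed-open, L = 1.32 m, c = 343 m/s, n = 3
Formula: f_n = (2n - 1) * c / (4 * L)
Compute 2n - 1 = 2*3 - 1 = 5
Compute 4 * L = 4 * 1.32 = 5.28
f = 5 * 343 / 5.28
f = 324.81

324.81 Hz


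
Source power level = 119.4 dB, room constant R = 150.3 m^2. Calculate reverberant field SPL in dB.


Given values:
  Lw = 119.4 dB, R = 150.3 m^2
Formula: SPL = Lw + 10 * log10(4 / R)
Compute 4 / R = 4 / 150.3 = 0.026613
Compute 10 * log10(0.026613) = -15.7491
SPL = 119.4 + (-15.7491) = 103.65

103.65 dB


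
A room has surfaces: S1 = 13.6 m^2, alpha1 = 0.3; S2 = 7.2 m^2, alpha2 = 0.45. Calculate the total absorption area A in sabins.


Given surfaces:
  Surface 1: 13.6 * 0.3 = 4.08
  Surface 2: 7.2 * 0.45 = 3.24
Formula: A = sum(Si * alpha_i)
A = 4.08 + 3.24
A = 7.32

7.32 sabins


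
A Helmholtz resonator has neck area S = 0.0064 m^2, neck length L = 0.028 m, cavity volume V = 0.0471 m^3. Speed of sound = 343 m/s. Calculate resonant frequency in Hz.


Given values:
  S = 0.0064 m^2, L = 0.028 m, V = 0.0471 m^3, c = 343 m/s
Formula: f = (c / (2*pi)) * sqrt(S / (V * L))
Compute V * L = 0.0471 * 0.028 = 0.0013188
Compute S / (V * L) = 0.0064 / 0.0013188 = 4.8529
Compute sqrt(4.8529) = 2.20293
Compute c / (2*pi) = 343 / 6.283185 = 54.590148
f = 54.590148 * 2.20293 = 120.26

120.26 Hz


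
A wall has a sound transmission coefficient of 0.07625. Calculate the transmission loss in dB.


Given values:
  tau = 0.07625
Formula: TL = 10 * log10(1 / tau)
Compute 1 / tau = 1 / 0.07625 = 13.1148
Compute log10(13.1148) = 1.117762
TL = 10 * 1.117762 = 11.18

11.18 dB


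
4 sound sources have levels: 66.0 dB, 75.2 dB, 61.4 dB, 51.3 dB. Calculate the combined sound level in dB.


Formula: L_total = 10 * log10( sum(10^(Li/10)) )
  Source 1: 10^(66.0/10) = 3981071.7055
  Source 2: 10^(75.2/10) = 33113112.1483
  Source 3: 10^(61.4/10) = 1380384.2646
  Source 4: 10^(51.3/10) = 134896.2883
Sum of linear values = 38609464.4067
L_total = 10 * log10(38609464.4067) = 75.87

75.87 dB


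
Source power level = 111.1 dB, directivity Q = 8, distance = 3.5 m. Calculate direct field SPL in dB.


Given values:
  Lw = 111.1 dB, Q = 8, r = 3.5 m
Formula: SPL = Lw + 10 * log10(Q / (4 * pi * r^2))
Compute 4 * pi * r^2 = 4 * pi * 3.5^2 = 153.938
Compute Q / denom = 8 / 153.938 = 0.05196897
Compute 10 * log10(0.05196897) = -12.8426
SPL = 111.1 + (-12.8426) = 98.26

98.26 dB


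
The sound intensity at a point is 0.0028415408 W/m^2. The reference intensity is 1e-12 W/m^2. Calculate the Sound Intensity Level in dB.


Given values:
  I = 0.0028415408 W/m^2
  I_ref = 1e-12 W/m^2
Formula: SIL = 10 * log10(I / I_ref)
Compute ratio: I / I_ref = 2841540800
Compute log10: log10(2841540800) = 9.453554
Multiply: SIL = 10 * 9.453554 = 94.54

94.54 dB


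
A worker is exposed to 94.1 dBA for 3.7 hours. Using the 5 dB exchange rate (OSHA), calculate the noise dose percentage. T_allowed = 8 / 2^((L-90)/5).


Given values:
  L = 94.1 dBA, T = 3.7 hours
Formula: T_allowed = 8 / 2^((L - 90) / 5)
Compute exponent: (94.1 - 90) / 5 = 0.82
Compute 2^(0.82) = 1.765406
T_allowed = 8 / 1.765406 = 4.531536 hours
Dose = (T / T_allowed) * 100
Dose = (3.7 / 4.531536) * 100 = 81.65

81.65 %


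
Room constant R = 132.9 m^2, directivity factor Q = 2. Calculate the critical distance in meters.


Given values:
  R = 132.9 m^2, Q = 2
Formula: d_c = 0.141 * sqrt(Q * R)
Compute Q * R = 2 * 132.9 = 265.8
Compute sqrt(265.8) = 16.3034
d_c = 0.141 * 16.3034 = 2.299

2.299 m


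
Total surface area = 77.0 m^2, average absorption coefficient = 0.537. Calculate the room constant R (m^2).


Given values:
  S = 77.0 m^2, alpha = 0.537
Formula: R = S * alpha / (1 - alpha)
Numerator: 77.0 * 0.537 = 41.349
Denominator: 1 - 0.537 = 0.463
R = 41.349 / 0.463 = 89.31

89.31 m^2


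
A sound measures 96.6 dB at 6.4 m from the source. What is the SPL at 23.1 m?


Given values:
  SPL1 = 96.6 dB, r1 = 6.4 m, r2 = 23.1 m
Formula: SPL2 = SPL1 - 20 * log10(r2 / r1)
Compute ratio: r2 / r1 = 23.1 / 6.4 = 3.6094
Compute log10: log10(3.6094) = 0.557435
Compute drop: 20 * 0.557435 = 11.1487
SPL2 = 96.6 - 11.1487 = 85.45

85.45 dB


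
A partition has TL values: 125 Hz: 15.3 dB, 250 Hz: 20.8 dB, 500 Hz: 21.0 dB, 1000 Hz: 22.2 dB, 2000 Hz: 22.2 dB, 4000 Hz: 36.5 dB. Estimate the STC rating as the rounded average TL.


Given TL values at each frequency:
  125 Hz: 15.3 dB
  250 Hz: 20.8 dB
  500 Hz: 21.0 dB
  1000 Hz: 22.2 dB
  2000 Hz: 22.2 dB
  4000 Hz: 36.5 dB
Formula: STC ~ round(average of TL values)
Sum = 15.3 + 20.8 + 21.0 + 22.2 + 22.2 + 36.5 = 138.0
Average = 138.0 / 6 = 23.0
Rounded: 23

23


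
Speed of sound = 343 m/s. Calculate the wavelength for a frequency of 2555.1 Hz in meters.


Given values:
  c = 343 m/s, f = 2555.1 Hz
Formula: lambda = c / f
lambda = 343 / 2555.1
lambda = 0.1342

0.1342 m


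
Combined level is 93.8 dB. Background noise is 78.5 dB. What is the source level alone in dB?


Given values:
  L_total = 93.8 dB, L_bg = 78.5 dB
Formula: L_source = 10 * log10(10^(L_total/10) - 10^(L_bg/10))
Convert to linear:
  10^(93.8/10) = 2398832919.0195
  10^(78.5/10) = 70794578.4384
Difference: 2398832919.0195 - 70794578.4384 = 2328038340.5811
L_source = 10 * log10(2328038340.5811) = 93.67

93.67 dB


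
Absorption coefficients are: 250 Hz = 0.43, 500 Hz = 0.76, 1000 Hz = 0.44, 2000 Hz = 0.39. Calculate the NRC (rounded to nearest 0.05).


Given values:
  a_250 = 0.43, a_500 = 0.76
  a_1000 = 0.44, a_2000 = 0.39
Formula: NRC = (a250 + a500 + a1000 + a2000) / 4
Sum = 0.43 + 0.76 + 0.44 + 0.39 = 2.02
NRC = 2.02 / 4 = 0.505
Rounded to nearest 0.05: 0.5

0.5


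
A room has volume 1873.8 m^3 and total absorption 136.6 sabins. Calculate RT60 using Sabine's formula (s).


Given values:
  V = 1873.8 m^3
  A = 136.6 sabins
Formula: RT60 = 0.161 * V / A
Numerator: 0.161 * 1873.8 = 301.6818
RT60 = 301.6818 / 136.6 = 2.209

2.209 s


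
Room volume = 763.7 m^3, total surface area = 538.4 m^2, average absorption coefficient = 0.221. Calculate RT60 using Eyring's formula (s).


Given values:
  V = 763.7 m^3, S = 538.4 m^2, alpha = 0.221
Formula: RT60 = 0.161 * V / (-S * ln(1 - alpha))
Compute ln(1 - 0.221) = ln(0.779) = -0.249744
Denominator: -538.4 * -0.249744 = 134.4622
Numerator: 0.161 * 763.7 = 122.9557
RT60 = 122.9557 / 134.4622 = 0.914

0.914 s


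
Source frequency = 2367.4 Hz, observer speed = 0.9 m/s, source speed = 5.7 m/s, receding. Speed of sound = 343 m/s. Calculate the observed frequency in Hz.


Given values:
  f_s = 2367.4 Hz, v_o = 0.9 m/s, v_s = 5.7 m/s
  Direction: receding
Formula: f_o = f_s * (c - v_o) / (c + v_s)
Numerator: c - v_o = 343 - 0.9 = 342.1
Denominator: c + v_s = 343 + 5.7 = 348.7
f_o = 2367.4 * 342.1 / 348.7 = 2322.59

2322.59 Hz


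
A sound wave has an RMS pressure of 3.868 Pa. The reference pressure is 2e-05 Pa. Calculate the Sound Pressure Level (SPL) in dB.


Given values:
  p = 3.868 Pa
  p_ref = 2e-05 Pa
Formula: SPL = 20 * log10(p / p_ref)
Compute ratio: p / p_ref = 3.868 / 2e-05 = 193400
Compute log10: log10(193400) = 5.286456
Multiply: SPL = 20 * 5.286456 = 105.73

105.73 dB


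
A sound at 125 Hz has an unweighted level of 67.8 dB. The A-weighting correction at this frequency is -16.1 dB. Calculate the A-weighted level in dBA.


Given values:
  SPL = 67.8 dB
  A-weighting at 125 Hz = -16.1 dB
Formula: L_A = SPL + A_weight
L_A = 67.8 + (-16.1)
L_A = 51.7

51.7 dBA


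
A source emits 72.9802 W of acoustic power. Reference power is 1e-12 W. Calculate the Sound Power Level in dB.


Given values:
  W = 72.9802 W
  W_ref = 1e-12 W
Formula: SWL = 10 * log10(W / W_ref)
Compute ratio: W / W_ref = 72980200000000
Compute log10: log10(72980200000000) = 13.863205
Multiply: SWL = 10 * 13.863205 = 138.63

138.63 dB


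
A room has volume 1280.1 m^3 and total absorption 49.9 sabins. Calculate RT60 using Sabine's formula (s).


Given values:
  V = 1280.1 m^3
  A = 49.9 sabins
Formula: RT60 = 0.161 * V / A
Numerator: 0.161 * 1280.1 = 206.0961
RT60 = 206.0961 / 49.9 = 4.13

4.13 s


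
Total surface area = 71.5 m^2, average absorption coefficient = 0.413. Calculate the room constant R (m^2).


Given values:
  S = 71.5 m^2, alpha = 0.413
Formula: R = S * alpha / (1 - alpha)
Numerator: 71.5 * 0.413 = 29.5295
Denominator: 1 - 0.413 = 0.587
R = 29.5295 / 0.587 = 50.31

50.31 m^2


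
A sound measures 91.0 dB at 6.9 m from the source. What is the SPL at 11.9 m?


Given values:
  SPL1 = 91.0 dB, r1 = 6.9 m, r2 = 11.9 m
Formula: SPL2 = SPL1 - 20 * log10(r2 / r1)
Compute ratio: r2 / r1 = 11.9 / 6.9 = 1.7246
Compute log10: log10(1.7246) = 0.236688
Compute drop: 20 * 0.236688 = 4.7338
SPL2 = 91.0 - 4.7338 = 86.27

86.27 dB


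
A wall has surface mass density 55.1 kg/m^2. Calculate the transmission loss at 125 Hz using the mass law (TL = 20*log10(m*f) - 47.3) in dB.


Given values:
  m = 55.1 kg/m^2, f = 125 Hz
Formula: TL = 20 * log10(m * f) - 47.3
Compute m * f = 55.1 * 125 = 6887.5
Compute log10(6887.5) = 3.838062
Compute 20 * 3.838062 = 76.7612
TL = 76.7612 - 47.3 = 29.46

29.46 dB


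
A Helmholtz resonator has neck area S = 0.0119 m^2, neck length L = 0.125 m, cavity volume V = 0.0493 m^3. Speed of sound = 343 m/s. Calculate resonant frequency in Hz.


Given values:
  S = 0.0119 m^2, L = 0.125 m, V = 0.0493 m^3, c = 343 m/s
Formula: f = (c / (2*pi)) * sqrt(S / (V * L))
Compute V * L = 0.0493 * 0.125 = 0.0061625
Compute S / (V * L) = 0.0119 / 0.0061625 = 1.931
Compute sqrt(1.931) = 1.389604
Compute c / (2*pi) = 343 / 6.283185 = 54.590148
f = 54.590148 * 1.389604 = 75.86

75.86 Hz


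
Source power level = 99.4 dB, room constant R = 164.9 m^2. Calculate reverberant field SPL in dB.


Given values:
  Lw = 99.4 dB, R = 164.9 m^2
Formula: SPL = Lw + 10 * log10(4 / R)
Compute 4 / R = 4 / 164.9 = 0.024257
Compute 10 * log10(0.024257) = -16.1516
SPL = 99.4 + (-16.1516) = 83.25

83.25 dB


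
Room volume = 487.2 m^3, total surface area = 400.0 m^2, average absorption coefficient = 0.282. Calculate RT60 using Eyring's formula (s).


Given values:
  V = 487.2 m^3, S = 400.0 m^2, alpha = 0.282
Formula: RT60 = 0.161 * V / (-S * ln(1 - alpha))
Compute ln(1 - 0.282) = ln(0.718) = -0.331286
Denominator: -400.0 * -0.331286 = 132.5144
Numerator: 0.161 * 487.2 = 78.4392
RT60 = 78.4392 / 132.5144 = 0.592

0.592 s


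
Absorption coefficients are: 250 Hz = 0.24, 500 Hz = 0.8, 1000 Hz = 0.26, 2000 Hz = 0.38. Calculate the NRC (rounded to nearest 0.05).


Given values:
  a_250 = 0.24, a_500 = 0.8
  a_1000 = 0.26, a_2000 = 0.38
Formula: NRC = (a250 + a500 + a1000 + a2000) / 4
Sum = 0.24 + 0.8 + 0.26 + 0.38 = 1.68
NRC = 1.68 / 4 = 0.42
Rounded to nearest 0.05: 0.4

0.4


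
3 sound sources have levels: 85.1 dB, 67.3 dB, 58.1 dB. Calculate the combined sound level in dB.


Formula: L_total = 10 * log10( sum(10^(Li/10)) )
  Source 1: 10^(85.1/10) = 323593656.9296
  Source 2: 10^(67.3/10) = 5370317.9637
  Source 3: 10^(58.1/10) = 645654.229
Sum of linear values = 329609629.1223
L_total = 10 * log10(329609629.1223) = 85.18

85.18 dB


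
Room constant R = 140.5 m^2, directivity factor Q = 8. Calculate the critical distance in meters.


Given values:
  R = 140.5 m^2, Q = 8
Formula: d_c = 0.141 * sqrt(Q * R)
Compute Q * R = 8 * 140.5 = 1124.0
Compute sqrt(1124.0) = 33.5261
d_c = 0.141 * 33.5261 = 4.727

4.727 m


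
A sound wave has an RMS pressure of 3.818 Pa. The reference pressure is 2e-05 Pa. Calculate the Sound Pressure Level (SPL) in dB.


Given values:
  p = 3.818 Pa
  p_ref = 2e-05 Pa
Formula: SPL = 20 * log10(p / p_ref)
Compute ratio: p / p_ref = 3.818 / 2e-05 = 190900
Compute log10: log10(190900) = 5.280806
Multiply: SPL = 20 * 5.280806 = 105.62

105.62 dB


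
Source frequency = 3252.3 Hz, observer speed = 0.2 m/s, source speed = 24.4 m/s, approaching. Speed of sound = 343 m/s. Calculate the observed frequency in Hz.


Given values:
  f_s = 3252.3 Hz, v_o = 0.2 m/s, v_s = 24.4 m/s
  Direction: approaching
Formula: f_o = f_s * (c + v_o) / (c - v_s)
Numerator: c + v_o = 343 + 0.2 = 343.2
Denominator: c - v_s = 343 - 24.4 = 318.6
f_o = 3252.3 * 343.2 / 318.6 = 3503.42

3503.42 Hz


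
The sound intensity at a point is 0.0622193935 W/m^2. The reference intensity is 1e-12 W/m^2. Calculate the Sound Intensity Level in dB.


Given values:
  I = 0.0622193935 W/m^2
  I_ref = 1e-12 W/m^2
Formula: SIL = 10 * log10(I / I_ref)
Compute ratio: I / I_ref = 62219393500
Compute log10: log10(62219393500) = 10.793926
Multiply: SIL = 10 * 10.793926 = 107.94

107.94 dB


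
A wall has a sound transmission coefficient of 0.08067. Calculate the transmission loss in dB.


Given values:
  tau = 0.08067
Formula: TL = 10 * log10(1 / tau)
Compute 1 / tau = 1 / 0.08067 = 12.3962
Compute log10(12.3962) = 1.093289
TL = 10 * 1.093289 = 10.93

10.93 dB


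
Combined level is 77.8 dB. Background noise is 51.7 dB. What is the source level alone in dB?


Given values:
  L_total = 77.8 dB, L_bg = 51.7 dB
Formula: L_source = 10 * log10(10^(L_total/10) - 10^(L_bg/10))
Convert to linear:
  10^(77.8/10) = 60255958.6074
  10^(51.7/10) = 147910.8388
Difference: 60255958.6074 - 147910.8388 = 60108047.7686
L_source = 10 * log10(60108047.7686) = 77.79

77.79 dB


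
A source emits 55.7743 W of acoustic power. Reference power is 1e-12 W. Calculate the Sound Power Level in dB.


Given values:
  W = 55.7743 W
  W_ref = 1e-12 W
Formula: SWL = 10 * log10(W / W_ref)
Compute ratio: W / W_ref = 55774300000000
Compute log10: log10(55774300000000) = 13.746434
Multiply: SWL = 10 * 13.746434 = 137.46

137.46 dB


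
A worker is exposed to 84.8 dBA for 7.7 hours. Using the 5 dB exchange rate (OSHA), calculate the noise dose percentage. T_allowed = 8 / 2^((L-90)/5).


Given values:
  L = 84.8 dBA, T = 7.7 hours
Formula: T_allowed = 8 / 2^((L - 90) / 5)
Compute exponent: (84.8 - 90) / 5 = -1.04
Compute 2^(-1.04) = 0.486327
T_allowed = 8 / 0.486327 = 16.449837 hours
Dose = (T / T_allowed) * 100
Dose = (7.7 / 16.449837) * 100 = 46.81

46.81 %


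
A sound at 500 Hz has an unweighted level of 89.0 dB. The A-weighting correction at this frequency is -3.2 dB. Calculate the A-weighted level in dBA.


Given values:
  SPL = 89.0 dB
  A-weighting at 500 Hz = -3.2 dB
Formula: L_A = SPL + A_weight
L_A = 89.0 + (-3.2)
L_A = 85.8

85.8 dBA


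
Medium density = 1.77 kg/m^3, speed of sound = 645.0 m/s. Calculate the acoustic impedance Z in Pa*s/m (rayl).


Given values:
  rho = 1.77 kg/m^3
  c = 645.0 m/s
Formula: Z = rho * c
Z = 1.77 * 645.0
Z = 1141.65

1141.65 rayl


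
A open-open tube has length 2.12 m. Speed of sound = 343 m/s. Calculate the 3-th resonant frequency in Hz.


Given values:
  Tube type: open-open, L = 2.12 m, c = 343 m/s, n = 3
Formula: f_n = n * c / (2 * L)
Compute 2 * L = 2 * 2.12 = 4.24
f = 3 * 343 / 4.24
f = 242.69

242.69 Hz


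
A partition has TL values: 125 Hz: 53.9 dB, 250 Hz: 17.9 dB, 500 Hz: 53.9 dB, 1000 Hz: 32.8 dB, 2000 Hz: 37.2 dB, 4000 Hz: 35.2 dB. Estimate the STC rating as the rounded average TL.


Given TL values at each frequency:
  125 Hz: 53.9 dB
  250 Hz: 17.9 dB
  500 Hz: 53.9 dB
  1000 Hz: 32.8 dB
  2000 Hz: 37.2 dB
  4000 Hz: 35.2 dB
Formula: STC ~ round(average of TL values)
Sum = 53.9 + 17.9 + 53.9 + 32.8 + 37.2 + 35.2 = 230.9
Average = 230.9 / 6 = 38.48
Rounded: 38

38


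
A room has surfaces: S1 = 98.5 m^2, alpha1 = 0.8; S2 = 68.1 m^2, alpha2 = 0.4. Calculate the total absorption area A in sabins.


Given surfaces:
  Surface 1: 98.5 * 0.8 = 78.8
  Surface 2: 68.1 * 0.4 = 27.24
Formula: A = sum(Si * alpha_i)
A = 78.8 + 27.24
A = 106.04

106.04 sabins


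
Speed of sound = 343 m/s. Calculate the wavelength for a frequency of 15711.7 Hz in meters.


Given values:
  c = 343 m/s, f = 15711.7 Hz
Formula: lambda = c / f
lambda = 343 / 15711.7
lambda = 0.0218

0.0218 m


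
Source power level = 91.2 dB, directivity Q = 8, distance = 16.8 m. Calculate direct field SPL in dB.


Given values:
  Lw = 91.2 dB, Q = 8, r = 16.8 m
Formula: SPL = Lw + 10 * log10(Q / (4 * pi * r^2))
Compute 4 * pi * r^2 = 4 * pi * 16.8^2 = 3546.7324
Compute Q / denom = 8 / 3546.7324 = 0.0022556
Compute 10 * log10(0.0022556) = -26.4674
SPL = 91.2 + (-26.4674) = 64.73

64.73 dB


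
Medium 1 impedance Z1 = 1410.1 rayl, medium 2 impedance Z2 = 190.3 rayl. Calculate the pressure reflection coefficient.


Given values:
  Z1 = 1410.1 rayl, Z2 = 190.3 rayl
Formula: R = (Z2 - Z1) / (Z2 + Z1)
Numerator: Z2 - Z1 = 190.3 - 1410.1 = -1219.8
Denominator: Z2 + Z1 = 190.3 + 1410.1 = 1600.4
R = -1219.8 / 1600.4 = -0.7622

-0.7622


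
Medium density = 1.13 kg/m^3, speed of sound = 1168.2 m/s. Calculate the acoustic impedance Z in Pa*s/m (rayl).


Given values:
  rho = 1.13 kg/m^3
  c = 1168.2 m/s
Formula: Z = rho * c
Z = 1.13 * 1168.2
Z = 1320.07

1320.07 rayl


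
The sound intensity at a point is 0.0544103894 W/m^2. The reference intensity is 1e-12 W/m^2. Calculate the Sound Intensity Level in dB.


Given values:
  I = 0.0544103894 W/m^2
  I_ref = 1e-12 W/m^2
Formula: SIL = 10 * log10(I / I_ref)
Compute ratio: I / I_ref = 54410389400
Compute log10: log10(54410389400) = 10.735682
Multiply: SIL = 10 * 10.735682 = 107.36

107.36 dB


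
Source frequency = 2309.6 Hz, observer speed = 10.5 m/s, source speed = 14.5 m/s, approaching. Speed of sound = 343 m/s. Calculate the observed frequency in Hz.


Given values:
  f_s = 2309.6 Hz, v_o = 10.5 m/s, v_s = 14.5 m/s
  Direction: approaching
Formula: f_o = f_s * (c + v_o) / (c - v_s)
Numerator: c + v_o = 343 + 10.5 = 353.5
Denominator: c - v_s = 343 - 14.5 = 328.5
f_o = 2309.6 * 353.5 / 328.5 = 2485.37

2485.37 Hz


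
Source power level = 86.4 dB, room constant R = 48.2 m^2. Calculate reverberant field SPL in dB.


Given values:
  Lw = 86.4 dB, R = 48.2 m^2
Formula: SPL = Lw + 10 * log10(4 / R)
Compute 4 / R = 4 / 48.2 = 0.082988
Compute 10 * log10(0.082988) = -10.8098
SPL = 86.4 + (-10.8098) = 75.59

75.59 dB


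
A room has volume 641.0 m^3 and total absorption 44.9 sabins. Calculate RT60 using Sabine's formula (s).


Given values:
  V = 641.0 m^3
  A = 44.9 sabins
Formula: RT60 = 0.161 * V / A
Numerator: 0.161 * 641.0 = 103.201
RT60 = 103.201 / 44.9 = 2.298

2.298 s


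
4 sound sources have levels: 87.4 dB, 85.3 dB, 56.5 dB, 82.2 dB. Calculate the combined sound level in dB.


Formula: L_total = 10 * log10( sum(10^(Li/10)) )
  Source 1: 10^(87.4/10) = 549540873.8576
  Source 2: 10^(85.3/10) = 338844156.1392
  Source 3: 10^(56.5/10) = 446683.5922
  Source 4: 10^(82.2/10) = 165958690.7438
Sum of linear values = 1054790404.3328
L_total = 10 * log10(1054790404.3328) = 90.23

90.23 dB
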